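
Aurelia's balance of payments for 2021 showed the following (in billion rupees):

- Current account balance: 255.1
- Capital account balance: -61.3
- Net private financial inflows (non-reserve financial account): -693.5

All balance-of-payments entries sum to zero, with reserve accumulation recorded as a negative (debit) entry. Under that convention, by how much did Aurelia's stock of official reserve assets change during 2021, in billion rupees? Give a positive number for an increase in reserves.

-499.7

Official reserve transactions balance = -(255.1 + (-61.3) + (-693.5)) = 499.7
An accumulation of reserves is recorded as a debit (negative entry), so the change in the stock of reserves is the negative of that balance.
Change in official reserves = -(499.7) = -499.7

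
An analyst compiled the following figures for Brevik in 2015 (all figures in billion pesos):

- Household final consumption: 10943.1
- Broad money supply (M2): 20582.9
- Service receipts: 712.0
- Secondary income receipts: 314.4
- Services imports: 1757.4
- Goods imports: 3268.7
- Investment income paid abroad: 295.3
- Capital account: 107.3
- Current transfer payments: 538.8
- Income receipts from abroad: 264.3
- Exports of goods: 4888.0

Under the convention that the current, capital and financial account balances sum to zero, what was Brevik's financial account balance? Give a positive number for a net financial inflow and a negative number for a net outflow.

Goods balance = 4888.0 - 3268.7 = 1619.3
Services balance = 712.0 - 1757.4 = -1045.4
Trade balance (goods + services) = 1619.3 + (-1045.4) = 573.9
Net primary income = 264.3 - 295.3 = -31.0
Net secondary income = 314.4 - 538.8 = -224.4
Current account = 573.9 + (-31.0) + (-224.4) = 318.5
Financial account = -(318.5 + 107.3) = -425.8

-425.8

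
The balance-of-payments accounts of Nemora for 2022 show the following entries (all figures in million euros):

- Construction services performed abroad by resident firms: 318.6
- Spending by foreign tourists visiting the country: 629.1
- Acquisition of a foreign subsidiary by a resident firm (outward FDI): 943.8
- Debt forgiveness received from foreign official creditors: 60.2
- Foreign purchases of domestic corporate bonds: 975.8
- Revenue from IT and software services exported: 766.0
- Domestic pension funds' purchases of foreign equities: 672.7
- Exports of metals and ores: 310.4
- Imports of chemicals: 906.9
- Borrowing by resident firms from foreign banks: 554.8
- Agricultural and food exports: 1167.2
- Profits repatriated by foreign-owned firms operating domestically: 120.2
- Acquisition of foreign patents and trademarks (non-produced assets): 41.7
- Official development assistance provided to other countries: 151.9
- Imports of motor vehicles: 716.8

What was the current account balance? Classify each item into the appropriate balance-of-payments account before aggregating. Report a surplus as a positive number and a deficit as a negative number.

Goods: 310.4 - 716.8 - 906.9 + 1167.2 = -146.1
Services: 766.0 + 629.1 + 318.6 = 1713.7
Primary income: -120.2
Secondary income: -151.9
Current account = (-146.1) + 1713.7 + (-120.2) + (-151.9) = 1295.5
(Excluded from the current account — financial account: acquisition of a foreign subsidiary by a resident firm (outward FDI) 943.8, foreign purchases of domestic corporate bonds 975.8, domestic pension funds' purchases of foreign equities 672.7, borrowing by resident firms from foreign banks 554.8; capital account: debt forgiveness received from foreign official creditors 60.2, acquisition of foreign patents and trademarks (non-produced assets) 41.7.)

1295.5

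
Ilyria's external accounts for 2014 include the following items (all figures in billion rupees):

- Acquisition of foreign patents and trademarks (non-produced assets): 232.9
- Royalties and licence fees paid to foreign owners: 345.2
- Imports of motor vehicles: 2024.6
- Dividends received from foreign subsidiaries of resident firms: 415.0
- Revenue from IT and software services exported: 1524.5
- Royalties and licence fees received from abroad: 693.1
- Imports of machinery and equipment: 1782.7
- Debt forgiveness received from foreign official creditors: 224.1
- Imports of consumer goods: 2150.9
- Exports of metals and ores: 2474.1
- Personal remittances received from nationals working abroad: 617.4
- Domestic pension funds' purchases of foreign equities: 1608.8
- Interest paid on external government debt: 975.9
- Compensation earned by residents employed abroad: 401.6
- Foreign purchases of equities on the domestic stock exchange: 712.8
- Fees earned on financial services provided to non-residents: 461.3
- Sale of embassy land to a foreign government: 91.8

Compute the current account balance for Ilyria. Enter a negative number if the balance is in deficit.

-692.3

Goods: -2024.6 + 2474.1 - 2150.9 - 1782.7 = -3484.1
Services: 461.3 + 693.1 + 1524.5 - 345.2 = 2333.7
Primary income: 415.0 + 401.6 - 975.9 = -159.3
Secondary income: 617.4
Current account = (-3484.1) + 2333.7 + (-159.3) + 617.4 = -692.3
(Excluded from the current account — capital account: acquisition of foreign patents and trademarks (non-produced assets) 232.9, debt forgiveness received from foreign official creditors 224.1, sale of embassy land to a foreign government 91.8; financial account: domestic pension funds' purchases of foreign equities 1608.8, foreign purchases of equities on the domestic stock exchange 712.8.)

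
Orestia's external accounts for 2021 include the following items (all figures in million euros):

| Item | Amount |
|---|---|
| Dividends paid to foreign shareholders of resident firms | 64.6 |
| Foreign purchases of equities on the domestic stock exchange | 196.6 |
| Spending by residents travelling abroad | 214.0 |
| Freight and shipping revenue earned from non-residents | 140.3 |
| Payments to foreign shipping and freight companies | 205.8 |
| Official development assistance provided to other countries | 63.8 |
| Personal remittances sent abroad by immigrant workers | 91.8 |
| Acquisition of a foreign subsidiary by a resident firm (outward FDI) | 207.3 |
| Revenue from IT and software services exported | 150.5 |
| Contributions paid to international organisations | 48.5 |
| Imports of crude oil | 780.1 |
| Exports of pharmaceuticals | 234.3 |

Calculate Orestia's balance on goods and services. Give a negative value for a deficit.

-674.8

Goods: -780.1 + 234.3 = -545.8
Services: 150.5 - 205.8 - 214.0 + 140.3 = -129.0
Trade balance = -545.8 + (-129.0) = -674.8
(Excluded from the trade balance — primary income: dividends paid to foreign shareholders of resident firms 64.6; financial account: foreign purchases of equities on the domestic stock exchange 196.6, acquisition of a foreign subsidiary by a resident firm (outward FDI) 207.3; secondary income: official development assistance provided to other countries 63.8, personal remittances sent abroad by immigrant workers 91.8, contributions paid to international organisations 48.5.)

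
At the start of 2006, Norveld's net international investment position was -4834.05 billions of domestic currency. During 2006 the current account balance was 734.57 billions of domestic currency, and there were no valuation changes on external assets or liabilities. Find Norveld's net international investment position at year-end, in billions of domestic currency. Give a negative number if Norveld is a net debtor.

With no valuation effects, change in NIIP = current account = 734.57
End-of-year NIIP = -4834.05 + 734.57 = -4099.48

-4099.48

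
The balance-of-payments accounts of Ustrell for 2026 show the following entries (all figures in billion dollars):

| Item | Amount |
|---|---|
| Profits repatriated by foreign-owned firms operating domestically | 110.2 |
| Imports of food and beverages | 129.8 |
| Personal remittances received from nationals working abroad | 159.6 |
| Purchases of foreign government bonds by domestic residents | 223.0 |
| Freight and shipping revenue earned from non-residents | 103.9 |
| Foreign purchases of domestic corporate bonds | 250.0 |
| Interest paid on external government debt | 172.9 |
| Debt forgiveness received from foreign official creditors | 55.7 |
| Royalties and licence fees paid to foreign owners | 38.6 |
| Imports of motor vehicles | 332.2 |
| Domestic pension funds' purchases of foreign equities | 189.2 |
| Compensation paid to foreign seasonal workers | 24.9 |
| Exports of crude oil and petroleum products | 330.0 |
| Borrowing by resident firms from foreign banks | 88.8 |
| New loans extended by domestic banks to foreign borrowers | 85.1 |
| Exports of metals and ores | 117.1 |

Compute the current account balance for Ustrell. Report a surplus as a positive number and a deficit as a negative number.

-98.0

Goods: 330.0 - 332.2 - 129.8 + 117.1 = -14.9
Services: 103.9 - 38.6 = 65.3
Primary income: -24.9 - 110.2 - 172.9 = -308.0
Secondary income: 159.6
Current account = (-14.9) + 65.3 + (-308.0) + 159.6 = -98.0
(Excluded from the current account — financial account: purchases of foreign government bonds by domestic residents 223.0, foreign purchases of domestic corporate bonds 250.0, domestic pension funds' purchases of foreign equities 189.2, borrowing by resident firms from foreign banks 88.8, new loans extended by domestic banks to foreign borrowers 85.1; capital account: debt forgiveness received from foreign official creditors 55.7.)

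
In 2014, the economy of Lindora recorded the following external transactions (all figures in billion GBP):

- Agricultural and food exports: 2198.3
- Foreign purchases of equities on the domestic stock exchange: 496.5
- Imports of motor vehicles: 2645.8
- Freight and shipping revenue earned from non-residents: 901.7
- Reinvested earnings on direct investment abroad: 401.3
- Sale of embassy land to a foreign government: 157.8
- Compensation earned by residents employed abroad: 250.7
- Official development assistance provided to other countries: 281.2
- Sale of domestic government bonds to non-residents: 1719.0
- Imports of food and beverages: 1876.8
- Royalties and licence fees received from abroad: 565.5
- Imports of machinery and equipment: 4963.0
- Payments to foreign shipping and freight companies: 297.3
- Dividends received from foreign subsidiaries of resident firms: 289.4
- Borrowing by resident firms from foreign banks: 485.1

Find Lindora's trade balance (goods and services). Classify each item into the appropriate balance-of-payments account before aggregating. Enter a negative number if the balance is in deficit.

Goods: -2645.8 - 1876.8 + 2198.3 - 4963.0 = -7287.3
Services: -297.3 + 565.5 + 901.7 = 1169.9
Trade balance = -7287.3 + 1169.9 = -6117.4
(Excluded from the trade balance — financial account: foreign purchases of equities on the domestic stock exchange 496.5, sale of domestic government bonds to non-residents 1719.0, borrowing by resident firms from foreign banks 485.1; primary income: reinvested earnings on direct investment abroad 401.3, compensation earned by residents employed abroad 250.7, dividends received from foreign subsidiaries of resident firms 289.4; capital account: sale of embassy land to a foreign government 157.8; secondary income: official development assistance provided to other countries 281.2.)

-6117.4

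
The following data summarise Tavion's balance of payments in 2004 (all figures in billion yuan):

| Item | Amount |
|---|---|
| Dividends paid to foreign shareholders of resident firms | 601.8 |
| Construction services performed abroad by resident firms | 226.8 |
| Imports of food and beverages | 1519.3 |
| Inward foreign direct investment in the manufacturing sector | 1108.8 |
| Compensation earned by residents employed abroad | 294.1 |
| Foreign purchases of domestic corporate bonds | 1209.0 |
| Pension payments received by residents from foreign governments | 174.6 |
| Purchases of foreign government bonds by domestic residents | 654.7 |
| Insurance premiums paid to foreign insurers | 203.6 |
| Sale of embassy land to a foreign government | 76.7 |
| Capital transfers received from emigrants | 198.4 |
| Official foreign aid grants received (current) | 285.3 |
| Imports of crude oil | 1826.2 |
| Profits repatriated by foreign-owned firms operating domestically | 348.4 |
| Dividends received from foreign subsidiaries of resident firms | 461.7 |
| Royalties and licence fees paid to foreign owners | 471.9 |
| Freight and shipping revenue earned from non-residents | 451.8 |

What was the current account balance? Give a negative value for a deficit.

-3076.9

Goods: -1519.3 - 1826.2 = -3345.5
Services: 451.8 - 203.6 + 226.8 - 471.9 = 3.1
Primary income: 294.1 + 461.7 - 601.8 - 348.4 = -194.4
Secondary income: 285.3 + 174.6 = 459.9
Current account = (-3345.5) + 3.1 + (-194.4) + 459.9 = -3076.9
(Excluded from the current account — financial account: inward foreign direct investment in the manufacturing sector 1108.8, foreign purchases of domestic corporate bonds 1209.0, purchases of foreign government bonds by domestic residents 654.7; capital account: sale of embassy land to a foreign government 76.7, capital transfers received from emigrants 198.4.)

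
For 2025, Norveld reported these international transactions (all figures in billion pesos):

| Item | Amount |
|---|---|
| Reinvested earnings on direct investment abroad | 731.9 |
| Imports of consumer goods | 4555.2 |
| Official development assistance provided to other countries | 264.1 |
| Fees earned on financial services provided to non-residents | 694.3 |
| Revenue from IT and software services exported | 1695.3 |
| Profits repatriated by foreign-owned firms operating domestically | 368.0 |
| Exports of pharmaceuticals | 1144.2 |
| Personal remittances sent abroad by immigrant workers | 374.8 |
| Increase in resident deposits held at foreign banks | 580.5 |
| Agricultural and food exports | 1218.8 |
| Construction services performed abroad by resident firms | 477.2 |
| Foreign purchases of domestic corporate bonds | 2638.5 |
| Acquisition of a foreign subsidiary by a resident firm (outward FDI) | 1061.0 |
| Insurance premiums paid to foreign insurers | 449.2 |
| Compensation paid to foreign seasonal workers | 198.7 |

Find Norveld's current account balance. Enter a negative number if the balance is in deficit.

Goods: 1218.8 + 1144.2 - 4555.2 = -2192.2
Services: 477.2 - 449.2 + 694.3 + 1695.3 = 2417.6
Primary income: -368.0 - 198.7 + 731.9 = 165.2
Secondary income: -264.1 - 374.8 = -638.9
Current account = (-2192.2) + 2417.6 + 165.2 + (-638.9) = -248.3
(Excluded from the current account — financial account: increase in resident deposits held at foreign banks 580.5, foreign purchases of domestic corporate bonds 2638.5, acquisition of a foreign subsidiary by a resident firm (outward FDI) 1061.0.)

-248.3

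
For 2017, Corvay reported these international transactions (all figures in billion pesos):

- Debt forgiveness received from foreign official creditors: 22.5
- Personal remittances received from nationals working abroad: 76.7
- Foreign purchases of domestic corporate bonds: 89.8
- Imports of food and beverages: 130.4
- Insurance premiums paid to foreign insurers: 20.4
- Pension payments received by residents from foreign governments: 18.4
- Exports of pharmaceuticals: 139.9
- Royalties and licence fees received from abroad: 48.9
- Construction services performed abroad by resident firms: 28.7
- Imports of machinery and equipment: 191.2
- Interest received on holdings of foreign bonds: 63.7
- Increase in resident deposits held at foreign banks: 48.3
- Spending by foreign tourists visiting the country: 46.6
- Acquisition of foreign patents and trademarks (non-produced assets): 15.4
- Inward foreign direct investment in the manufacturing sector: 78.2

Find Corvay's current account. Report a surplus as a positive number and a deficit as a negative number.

Goods: -191.2 + 139.9 - 130.4 = -181.7
Services: 46.6 + 48.9 - 20.4 + 28.7 = 103.8
Primary income: 63.7
Secondary income: 76.7 + 18.4 = 95.1
Current account = (-181.7) + 103.8 + 63.7 + 95.1 = 80.9
(Excluded from the current account — capital account: debt forgiveness received from foreign official creditors 22.5, acquisition of foreign patents and trademarks (non-produced assets) 15.4; financial account: foreign purchases of domestic corporate bonds 89.8, increase in resident deposits held at foreign banks 48.3, inward foreign direct investment in the manufacturing sector 78.2.)

80.9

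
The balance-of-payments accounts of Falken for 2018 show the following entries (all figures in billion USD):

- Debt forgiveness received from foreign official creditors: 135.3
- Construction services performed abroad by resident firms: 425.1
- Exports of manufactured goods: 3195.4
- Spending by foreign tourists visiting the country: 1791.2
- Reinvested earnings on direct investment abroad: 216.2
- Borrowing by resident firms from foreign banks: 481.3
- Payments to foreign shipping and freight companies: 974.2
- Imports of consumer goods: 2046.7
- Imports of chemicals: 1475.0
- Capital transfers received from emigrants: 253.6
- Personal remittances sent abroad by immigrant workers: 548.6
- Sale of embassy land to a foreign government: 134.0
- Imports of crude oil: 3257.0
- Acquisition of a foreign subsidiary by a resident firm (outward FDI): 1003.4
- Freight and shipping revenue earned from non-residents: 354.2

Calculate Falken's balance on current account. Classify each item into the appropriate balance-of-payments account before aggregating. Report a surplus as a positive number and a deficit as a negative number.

Goods: -1475.0 - 2046.7 - 3257.0 + 3195.4 = -3583.3
Services: 425.1 + 354.2 - 974.2 + 1791.2 = 1596.3
Primary income: 216.2
Secondary income: -548.6
Current account = (-3583.3) + 1596.3 + 216.2 + (-548.6) = -2319.4
(Excluded from the current account — capital account: debt forgiveness received from foreign official creditors 135.3, capital transfers received from emigrants 253.6, sale of embassy land to a foreign government 134.0; financial account: borrowing by resident firms from foreign banks 481.3, acquisition of a foreign subsidiary by a resident firm (outward FDI) 1003.4.)

-2319.4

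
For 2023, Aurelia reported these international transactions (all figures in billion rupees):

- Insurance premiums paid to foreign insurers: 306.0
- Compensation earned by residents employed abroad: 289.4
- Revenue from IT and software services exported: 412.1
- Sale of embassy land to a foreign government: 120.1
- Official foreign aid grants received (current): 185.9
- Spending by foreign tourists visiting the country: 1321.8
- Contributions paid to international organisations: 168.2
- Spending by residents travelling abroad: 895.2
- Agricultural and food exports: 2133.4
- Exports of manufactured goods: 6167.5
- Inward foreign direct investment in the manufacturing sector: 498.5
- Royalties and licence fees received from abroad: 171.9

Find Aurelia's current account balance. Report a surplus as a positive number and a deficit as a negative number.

Goods: 6167.5 + 2133.4 = 8300.9
Services: 1321.8 - 895.2 + 412.1 - 306.0 + 171.9 = 704.6
Primary income: 289.4
Secondary income: 185.9 - 168.2 = 17.7
Current account = 8300.9 + 704.6 + 289.4 + 17.7 = 9312.6
(Excluded from the current account — capital account: sale of embassy land to a foreign government 120.1; financial account: inward foreign direct investment in the manufacturing sector 498.5.)

9312.6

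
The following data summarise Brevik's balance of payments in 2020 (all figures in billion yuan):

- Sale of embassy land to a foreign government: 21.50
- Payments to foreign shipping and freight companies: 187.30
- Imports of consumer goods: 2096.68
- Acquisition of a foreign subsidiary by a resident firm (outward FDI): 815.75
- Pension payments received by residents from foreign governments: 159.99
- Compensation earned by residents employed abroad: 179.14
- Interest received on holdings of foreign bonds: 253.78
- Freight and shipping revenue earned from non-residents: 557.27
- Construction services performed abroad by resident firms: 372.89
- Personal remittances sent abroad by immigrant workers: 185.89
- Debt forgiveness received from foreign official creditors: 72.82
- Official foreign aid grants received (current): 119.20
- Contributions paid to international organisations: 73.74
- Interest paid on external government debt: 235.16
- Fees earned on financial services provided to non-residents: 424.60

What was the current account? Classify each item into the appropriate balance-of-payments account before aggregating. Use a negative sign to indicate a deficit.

Goods: -2096.68
Services: 557.27 + 424.60 + 372.89 - 187.30 = 1167.46
Primary income: 179.14 + 253.78 - 235.16 = 197.76
Secondary income: -185.89 - 73.74 + 119.20 + 159.99 = 19.56
Current account = (-2096.68) + 1167.46 + 197.76 + 19.56 = -711.90
(Excluded from the current account — capital account: sale of embassy land to a foreign government 21.50, debt forgiveness received from foreign official creditors 72.82; financial account: acquisition of a foreign subsidiary by a resident firm (outward FDI) 815.75.)

-711.90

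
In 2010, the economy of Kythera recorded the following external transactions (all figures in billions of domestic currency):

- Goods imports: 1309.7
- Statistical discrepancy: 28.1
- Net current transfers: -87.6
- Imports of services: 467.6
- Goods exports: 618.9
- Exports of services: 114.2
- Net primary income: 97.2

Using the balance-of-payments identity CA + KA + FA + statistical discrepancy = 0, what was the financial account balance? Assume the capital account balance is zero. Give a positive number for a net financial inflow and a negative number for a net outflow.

Goods balance = 618.9 - 1309.7 = -690.8
Services balance = 114.2 - 467.6 = -353.4
Trade balance (goods + services) = -690.8 + (-353.4) = -1044.2
Net primary income = 97.2
Net secondary income = -87.6
Current account = -1044.2 + 97.2 + (-87.6) = -1034.6
Financial account = -(-1034.6 + 28.1) = 1006.5

1006.5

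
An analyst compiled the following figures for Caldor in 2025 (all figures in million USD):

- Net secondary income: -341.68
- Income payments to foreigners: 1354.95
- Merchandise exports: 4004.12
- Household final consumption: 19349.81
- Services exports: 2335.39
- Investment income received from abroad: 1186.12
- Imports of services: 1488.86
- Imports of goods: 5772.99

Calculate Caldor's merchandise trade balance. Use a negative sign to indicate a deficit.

-1768.87

Goods balance = 4004.12 - 5772.99 = -1768.87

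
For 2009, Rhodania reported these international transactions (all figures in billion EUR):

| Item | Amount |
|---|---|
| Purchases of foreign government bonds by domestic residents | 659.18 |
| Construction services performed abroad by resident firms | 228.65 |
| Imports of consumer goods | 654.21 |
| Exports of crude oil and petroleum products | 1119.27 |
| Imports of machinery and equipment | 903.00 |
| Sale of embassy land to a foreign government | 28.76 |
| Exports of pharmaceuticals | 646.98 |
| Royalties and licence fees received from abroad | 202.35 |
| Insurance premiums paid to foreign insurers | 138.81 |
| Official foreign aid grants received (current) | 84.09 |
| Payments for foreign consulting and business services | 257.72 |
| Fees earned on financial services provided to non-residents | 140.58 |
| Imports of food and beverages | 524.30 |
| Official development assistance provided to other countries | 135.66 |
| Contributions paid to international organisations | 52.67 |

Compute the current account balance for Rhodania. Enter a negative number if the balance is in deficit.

-244.45

Goods: -524.30 + 1119.27 - 654.21 + 646.98 - 903.00 = -315.26
Services: -257.72 + 140.58 + 228.65 + 202.35 - 138.81 = 175.05
Secondary income: -135.66 - 52.67 + 84.09 = -104.24
Current account = (-315.26) + 175.05 + (-104.24) = -244.45
(Excluded from the current account — financial account: purchases of foreign government bonds by domestic residents 659.18; capital account: sale of embassy land to a foreign government 28.76.)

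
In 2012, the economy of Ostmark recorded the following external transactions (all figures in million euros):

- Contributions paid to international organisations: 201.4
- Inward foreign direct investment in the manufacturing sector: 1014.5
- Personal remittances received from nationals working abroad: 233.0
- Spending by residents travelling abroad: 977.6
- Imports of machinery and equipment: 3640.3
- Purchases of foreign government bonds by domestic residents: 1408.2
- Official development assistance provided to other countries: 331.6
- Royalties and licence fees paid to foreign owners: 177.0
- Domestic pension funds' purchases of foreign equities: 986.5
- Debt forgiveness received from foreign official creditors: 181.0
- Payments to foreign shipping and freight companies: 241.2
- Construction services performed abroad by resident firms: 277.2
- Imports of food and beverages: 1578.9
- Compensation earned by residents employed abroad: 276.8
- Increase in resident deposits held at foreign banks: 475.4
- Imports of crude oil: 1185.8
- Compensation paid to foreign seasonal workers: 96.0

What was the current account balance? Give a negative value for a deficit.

Goods: -3640.3 - 1578.9 - 1185.8 = -6405.0
Services: -177.0 - 977.6 - 241.2 + 277.2 = -1118.6
Primary income: 276.8 - 96.0 = 180.8
Secondary income: 233.0 - 201.4 - 331.6 = -300.0
Current account = (-6405.0) + (-1118.6) + 180.8 + (-300.0) = -7642.8
(Excluded from the current account — financial account: inward foreign direct investment in the manufacturing sector 1014.5, purchases of foreign government bonds by domestic residents 1408.2, domestic pension funds' purchases of foreign equities 986.5, increase in resident deposits held at foreign banks 475.4; capital account: debt forgiveness received from foreign official creditors 181.0.)

-7642.8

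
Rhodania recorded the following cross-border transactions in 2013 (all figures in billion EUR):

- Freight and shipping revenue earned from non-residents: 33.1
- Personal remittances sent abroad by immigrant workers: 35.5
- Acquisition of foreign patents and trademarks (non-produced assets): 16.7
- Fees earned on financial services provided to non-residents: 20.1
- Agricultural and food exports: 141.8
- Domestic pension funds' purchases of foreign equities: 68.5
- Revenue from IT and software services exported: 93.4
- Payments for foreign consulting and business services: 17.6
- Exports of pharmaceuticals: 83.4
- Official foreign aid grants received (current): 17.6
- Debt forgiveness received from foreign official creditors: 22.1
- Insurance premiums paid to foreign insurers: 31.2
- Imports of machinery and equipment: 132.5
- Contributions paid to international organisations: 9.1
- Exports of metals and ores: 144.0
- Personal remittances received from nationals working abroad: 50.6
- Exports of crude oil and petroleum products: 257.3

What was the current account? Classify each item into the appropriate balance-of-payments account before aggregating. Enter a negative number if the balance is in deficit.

Goods: 257.3 - 132.5 + 144.0 + 141.8 + 83.4 = 494.0
Services: -17.6 + 93.4 + 20.1 + 33.1 - 31.2 = 97.8
Secondary income: -9.1 - 35.5 + 50.6 + 17.6 = 23.6
Current account = 494.0 + 97.8 + 23.6 = 615.4
(Excluded from the current account — capital account: acquisition of foreign patents and trademarks (non-produced assets) 16.7, debt forgiveness received from foreign official creditors 22.1; financial account: domestic pension funds' purchases of foreign equities 68.5.)

615.4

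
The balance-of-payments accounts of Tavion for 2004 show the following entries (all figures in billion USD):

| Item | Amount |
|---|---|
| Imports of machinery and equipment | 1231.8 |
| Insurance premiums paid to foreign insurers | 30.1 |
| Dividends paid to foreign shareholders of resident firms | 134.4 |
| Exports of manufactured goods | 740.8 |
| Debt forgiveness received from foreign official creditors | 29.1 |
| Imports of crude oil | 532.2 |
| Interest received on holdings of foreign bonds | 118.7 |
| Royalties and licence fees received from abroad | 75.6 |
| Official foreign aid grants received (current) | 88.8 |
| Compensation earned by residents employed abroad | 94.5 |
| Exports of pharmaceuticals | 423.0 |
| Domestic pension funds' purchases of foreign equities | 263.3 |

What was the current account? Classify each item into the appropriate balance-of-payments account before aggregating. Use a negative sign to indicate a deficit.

-387.1

Goods: 740.8 + 423.0 - 532.2 - 1231.8 = -600.2
Services: 75.6 - 30.1 = 45.5
Primary income: 94.5 + 118.7 - 134.4 = 78.8
Secondary income: 88.8
Current account = (-600.2) + 45.5 + 78.8 + 88.8 = -387.1
(Excluded from the current account — capital account: debt forgiveness received from foreign official creditors 29.1; financial account: domestic pension funds' purchases of foreign equities 263.3.)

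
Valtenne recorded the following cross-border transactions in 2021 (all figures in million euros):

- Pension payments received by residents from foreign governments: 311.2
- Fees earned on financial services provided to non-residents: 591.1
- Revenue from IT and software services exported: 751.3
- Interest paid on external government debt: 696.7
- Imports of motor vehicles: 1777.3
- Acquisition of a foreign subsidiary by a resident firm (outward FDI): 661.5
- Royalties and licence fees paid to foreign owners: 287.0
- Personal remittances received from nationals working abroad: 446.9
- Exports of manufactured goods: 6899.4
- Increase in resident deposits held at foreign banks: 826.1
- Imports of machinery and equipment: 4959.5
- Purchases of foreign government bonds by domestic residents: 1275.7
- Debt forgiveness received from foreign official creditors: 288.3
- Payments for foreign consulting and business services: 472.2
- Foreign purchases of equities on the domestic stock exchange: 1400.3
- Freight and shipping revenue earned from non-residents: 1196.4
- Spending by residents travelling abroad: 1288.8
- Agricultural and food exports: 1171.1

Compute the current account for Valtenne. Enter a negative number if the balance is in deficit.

Goods: 1171.1 + 6899.4 - 1777.3 - 4959.5 = 1333.7
Services: 751.3 - 1288.8 - 287.0 + 591.1 + 1196.4 - 472.2 = 490.8
Primary income: -696.7
Secondary income: 311.2 + 446.9 = 758.1
Current account = 1333.7 + 490.8 + (-696.7) + 758.1 = 1885.9
(Excluded from the current account — financial account: acquisition of a foreign subsidiary by a resident firm (outward FDI) 661.5, increase in resident deposits held at foreign banks 826.1, purchases of foreign government bonds by domestic residents 1275.7, foreign purchases of equities on the domestic stock exchange 1400.3; capital account: debt forgiveness received from foreign official creditors 288.3.)

1885.9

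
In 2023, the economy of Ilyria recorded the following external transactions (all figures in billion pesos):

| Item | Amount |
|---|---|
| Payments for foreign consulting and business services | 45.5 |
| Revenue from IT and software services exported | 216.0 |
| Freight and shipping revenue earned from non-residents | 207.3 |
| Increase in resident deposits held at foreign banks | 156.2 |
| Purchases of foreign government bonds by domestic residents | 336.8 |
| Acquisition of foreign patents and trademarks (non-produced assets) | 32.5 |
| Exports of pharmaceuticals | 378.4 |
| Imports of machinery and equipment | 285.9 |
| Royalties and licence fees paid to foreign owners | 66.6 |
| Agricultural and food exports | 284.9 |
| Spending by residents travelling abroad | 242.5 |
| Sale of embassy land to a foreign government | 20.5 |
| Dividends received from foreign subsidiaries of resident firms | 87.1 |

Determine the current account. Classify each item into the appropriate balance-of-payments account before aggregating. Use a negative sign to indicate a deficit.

Goods: -285.9 + 378.4 + 284.9 = 377.4
Services: 216.0 - 242.5 + 207.3 - 66.6 - 45.5 = 68.7
Primary income: 87.1
Current account = 377.4 + 68.7 + 87.1 = 533.2
(Excluded from the current account — financial account: increase in resident deposits held at foreign banks 156.2, purchases of foreign government bonds by domestic residents 336.8; capital account: acquisition of foreign patents and trademarks (non-produced assets) 32.5, sale of embassy land to a foreign government 20.5.)

533.2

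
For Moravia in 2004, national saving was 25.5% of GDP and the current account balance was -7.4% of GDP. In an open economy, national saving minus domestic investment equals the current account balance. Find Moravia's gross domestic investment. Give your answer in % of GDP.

S - I = CA (net lending to the rest of the world).
I = S - CA = 25.5 - (-7.4) = 32.9

32.9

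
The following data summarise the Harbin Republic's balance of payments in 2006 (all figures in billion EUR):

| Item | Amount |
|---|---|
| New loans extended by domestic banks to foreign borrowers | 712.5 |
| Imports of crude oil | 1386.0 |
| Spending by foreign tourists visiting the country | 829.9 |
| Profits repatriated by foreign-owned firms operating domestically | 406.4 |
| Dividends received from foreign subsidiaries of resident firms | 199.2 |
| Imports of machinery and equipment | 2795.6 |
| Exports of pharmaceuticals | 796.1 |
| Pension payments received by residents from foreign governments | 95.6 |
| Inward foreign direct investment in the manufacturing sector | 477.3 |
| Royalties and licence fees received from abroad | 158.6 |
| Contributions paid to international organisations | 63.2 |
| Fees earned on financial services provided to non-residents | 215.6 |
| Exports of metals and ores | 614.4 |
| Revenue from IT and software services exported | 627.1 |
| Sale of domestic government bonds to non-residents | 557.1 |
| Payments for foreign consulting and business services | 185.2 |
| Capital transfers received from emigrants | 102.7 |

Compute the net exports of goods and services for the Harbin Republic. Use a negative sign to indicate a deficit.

Goods: 614.4 + 796.1 - 2795.6 - 1386.0 = -2771.1
Services: -185.2 + 627.1 + 158.6 + 215.6 + 829.9 = 1646.0
Trade balance = -2771.1 + 1646.0 = -1125.1
(Excluded from the trade balance — financial account: new loans extended by domestic banks to foreign borrowers 712.5, inward foreign direct investment in the manufacturing sector 477.3, sale of domestic government bonds to non-residents 557.1; primary income: profits repatriated by foreign-owned firms operating domestically 406.4, dividends received from foreign subsidiaries of resident firms 199.2; secondary income: pension payments received by residents from foreign governments 95.6, contributions paid to international organisations 63.2; capital account: capital transfers received from emigrants 102.7.)

-1125.1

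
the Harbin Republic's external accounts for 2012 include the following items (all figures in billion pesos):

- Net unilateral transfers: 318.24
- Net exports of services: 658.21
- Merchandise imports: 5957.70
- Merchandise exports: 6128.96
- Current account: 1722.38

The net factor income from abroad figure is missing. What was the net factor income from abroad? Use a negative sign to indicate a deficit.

574.67

Current account = goods balance + services balance + net primary income + net secondary income
Sum of the known components = 1147.71
Net factor income from abroad = CA - (known components) = 1722.38 - 1147.71 = 574.67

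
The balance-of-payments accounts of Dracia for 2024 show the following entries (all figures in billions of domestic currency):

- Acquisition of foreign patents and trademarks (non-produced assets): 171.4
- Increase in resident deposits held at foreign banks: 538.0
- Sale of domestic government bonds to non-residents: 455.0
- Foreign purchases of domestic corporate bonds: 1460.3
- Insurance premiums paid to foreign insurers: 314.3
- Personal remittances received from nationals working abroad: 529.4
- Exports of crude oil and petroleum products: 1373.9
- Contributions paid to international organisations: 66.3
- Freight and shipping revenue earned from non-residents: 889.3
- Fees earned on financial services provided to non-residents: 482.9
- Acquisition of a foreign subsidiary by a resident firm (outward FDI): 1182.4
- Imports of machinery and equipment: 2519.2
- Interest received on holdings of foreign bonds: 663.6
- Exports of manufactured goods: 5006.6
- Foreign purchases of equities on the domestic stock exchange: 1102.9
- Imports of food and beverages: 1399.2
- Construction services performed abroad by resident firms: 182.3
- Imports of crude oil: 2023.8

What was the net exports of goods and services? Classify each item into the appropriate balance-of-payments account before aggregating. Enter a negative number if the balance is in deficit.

Goods: -2519.2 - 1399.2 - 2023.8 + 5006.6 + 1373.9 = 438.3
Services: -314.3 + 889.3 + 482.9 + 182.3 = 1240.2
Trade balance = 438.3 + 1240.2 = 1678.5
(Excluded from the trade balance — capital account: acquisition of foreign patents and trademarks (non-produced assets) 171.4; financial account: increase in resident deposits held at foreign banks 538.0, sale of domestic government bonds to non-residents 455.0, foreign purchases of domestic corporate bonds 1460.3, acquisition of a foreign subsidiary by a resident firm (outward FDI) 1182.4, foreign purchases of equities on the domestic stock exchange 1102.9; secondary income: personal remittances received from nationals working abroad 529.4, contributions paid to international organisations 66.3; primary income: interest received on holdings of foreign bonds 663.6.)

1678.5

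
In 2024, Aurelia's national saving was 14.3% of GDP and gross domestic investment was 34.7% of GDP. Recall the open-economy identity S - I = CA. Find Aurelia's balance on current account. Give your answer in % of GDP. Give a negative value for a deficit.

-20.4

S - I = CA (net lending to the rest of the world).
CA = S - I = 14.3 - 34.7 = -20.4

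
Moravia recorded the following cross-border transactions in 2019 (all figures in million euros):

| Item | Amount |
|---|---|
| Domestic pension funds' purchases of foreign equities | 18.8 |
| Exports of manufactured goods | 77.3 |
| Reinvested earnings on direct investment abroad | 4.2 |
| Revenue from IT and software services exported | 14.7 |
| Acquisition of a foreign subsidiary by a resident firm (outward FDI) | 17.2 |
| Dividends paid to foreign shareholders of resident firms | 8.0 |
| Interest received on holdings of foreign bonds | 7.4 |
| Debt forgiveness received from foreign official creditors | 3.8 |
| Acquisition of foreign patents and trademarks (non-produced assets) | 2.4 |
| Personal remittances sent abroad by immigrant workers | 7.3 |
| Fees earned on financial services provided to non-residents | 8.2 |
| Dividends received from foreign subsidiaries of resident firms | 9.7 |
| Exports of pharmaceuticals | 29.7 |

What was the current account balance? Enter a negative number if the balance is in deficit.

135.9

Goods: 77.3 + 29.7 = 107.0
Services: 8.2 + 14.7 = 22.9
Primary income: 9.7 - 8.0 + 7.4 + 4.2 = 13.3
Secondary income: -7.3
Current account = 107.0 + 22.9 + 13.3 + (-7.3) = 135.9
(Excluded from the current account — financial account: domestic pension funds' purchases of foreign equities 18.8, acquisition of a foreign subsidiary by a resident firm (outward FDI) 17.2; capital account: debt forgiveness received from foreign official creditors 3.8, acquisition of foreign patents and trademarks (non-produced assets) 2.4.)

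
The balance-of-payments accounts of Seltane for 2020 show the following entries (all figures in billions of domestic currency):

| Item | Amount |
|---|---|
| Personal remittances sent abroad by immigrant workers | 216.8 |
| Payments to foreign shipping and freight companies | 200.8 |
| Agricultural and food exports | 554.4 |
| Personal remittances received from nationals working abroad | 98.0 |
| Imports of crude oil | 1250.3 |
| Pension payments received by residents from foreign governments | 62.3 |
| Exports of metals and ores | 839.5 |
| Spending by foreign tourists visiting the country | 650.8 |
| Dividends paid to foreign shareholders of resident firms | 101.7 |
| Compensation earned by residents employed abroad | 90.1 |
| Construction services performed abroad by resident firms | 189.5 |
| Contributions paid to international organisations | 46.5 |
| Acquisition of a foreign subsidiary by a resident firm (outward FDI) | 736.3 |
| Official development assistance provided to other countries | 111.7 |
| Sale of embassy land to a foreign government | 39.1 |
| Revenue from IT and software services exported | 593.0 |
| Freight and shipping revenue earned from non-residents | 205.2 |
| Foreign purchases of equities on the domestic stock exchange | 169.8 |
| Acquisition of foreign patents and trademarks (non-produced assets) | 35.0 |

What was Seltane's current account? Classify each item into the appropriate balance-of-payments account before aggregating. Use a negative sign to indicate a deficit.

1355.0

Goods: 554.4 - 1250.3 + 839.5 = 143.6
Services: 650.8 + 205.2 + 593.0 + 189.5 - 200.8 = 1437.7
Primary income: 90.1 - 101.7 = -11.6
Secondary income: -111.7 + 98.0 - 46.5 + 62.3 - 216.8 = -214.7
Current account = 143.6 + 1437.7 + (-11.6) + (-214.7) = 1355.0
(Excluded from the current account — financial account: acquisition of a foreign subsidiary by a resident firm (outward FDI) 736.3, foreign purchases of equities on the domestic stock exchange 169.8; capital account: sale of embassy land to a foreign government 39.1, acquisition of foreign patents and trademarks (non-produced assets) 35.0.)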